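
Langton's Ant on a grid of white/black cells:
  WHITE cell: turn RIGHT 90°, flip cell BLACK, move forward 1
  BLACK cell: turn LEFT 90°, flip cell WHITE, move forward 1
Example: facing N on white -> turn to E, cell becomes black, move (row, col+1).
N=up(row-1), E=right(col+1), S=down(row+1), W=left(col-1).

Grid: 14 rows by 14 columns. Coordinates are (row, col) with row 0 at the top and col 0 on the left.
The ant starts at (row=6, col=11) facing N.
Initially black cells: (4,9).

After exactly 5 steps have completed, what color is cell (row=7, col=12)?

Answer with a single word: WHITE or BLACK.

Step 1: on WHITE (6,11): turn R to E, flip to black, move to (6,12). |black|=2
Step 2: on WHITE (6,12): turn R to S, flip to black, move to (7,12). |black|=3
Step 3: on WHITE (7,12): turn R to W, flip to black, move to (7,11). |black|=4
Step 4: on WHITE (7,11): turn R to N, flip to black, move to (6,11). |black|=5
Step 5: on BLACK (6,11): turn L to W, flip to white, move to (6,10). |black|=4

Answer: BLACK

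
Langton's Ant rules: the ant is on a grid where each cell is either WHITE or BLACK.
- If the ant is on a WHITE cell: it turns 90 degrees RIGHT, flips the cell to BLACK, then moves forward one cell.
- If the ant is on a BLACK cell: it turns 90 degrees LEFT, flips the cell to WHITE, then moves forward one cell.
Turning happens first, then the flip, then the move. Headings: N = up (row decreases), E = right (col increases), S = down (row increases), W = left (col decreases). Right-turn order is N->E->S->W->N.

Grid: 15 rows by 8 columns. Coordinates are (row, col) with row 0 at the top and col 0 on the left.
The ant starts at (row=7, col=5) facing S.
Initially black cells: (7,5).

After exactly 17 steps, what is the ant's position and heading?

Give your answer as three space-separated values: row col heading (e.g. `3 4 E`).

Step 1: on BLACK (7,5): turn L to E, flip to white, move to (7,6). |black|=0
Step 2: on WHITE (7,6): turn R to S, flip to black, move to (8,6). |black|=1
Step 3: on WHITE (8,6): turn R to W, flip to black, move to (8,5). |black|=2
Step 4: on WHITE (8,5): turn R to N, flip to black, move to (7,5). |black|=3
Step 5: on WHITE (7,5): turn R to E, flip to black, move to (7,6). |black|=4
Step 6: on BLACK (7,6): turn L to N, flip to white, move to (6,6). |black|=3
Step 7: on WHITE (6,6): turn R to E, flip to black, move to (6,7). |black|=4
Step 8: on WHITE (6,7): turn R to S, flip to black, move to (7,7). |black|=5
Step 9: on WHITE (7,7): turn R to W, flip to black, move to (7,6). |black|=6
Step 10: on WHITE (7,6): turn R to N, flip to black, move to (6,6). |black|=7
Step 11: on BLACK (6,6): turn L to W, flip to white, move to (6,5). |black|=6
Step 12: on WHITE (6,5): turn R to N, flip to black, move to (5,5). |black|=7
Step 13: on WHITE (5,5): turn R to E, flip to black, move to (5,6). |black|=8
Step 14: on WHITE (5,6): turn R to S, flip to black, move to (6,6). |black|=9
Step 15: on WHITE (6,6): turn R to W, flip to black, move to (6,5). |black|=10
Step 16: on BLACK (6,5): turn L to S, flip to white, move to (7,5). |black|=9
Step 17: on BLACK (7,5): turn L to E, flip to white, move to (7,6). |black|=8

Answer: 7 6 E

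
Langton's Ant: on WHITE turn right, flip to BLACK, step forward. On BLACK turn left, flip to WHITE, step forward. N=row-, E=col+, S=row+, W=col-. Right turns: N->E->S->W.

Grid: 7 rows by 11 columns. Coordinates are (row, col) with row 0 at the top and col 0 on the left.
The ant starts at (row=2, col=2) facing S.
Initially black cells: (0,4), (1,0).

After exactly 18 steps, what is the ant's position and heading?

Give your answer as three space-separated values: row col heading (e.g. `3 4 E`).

Step 1: on WHITE (2,2): turn R to W, flip to black, move to (2,1). |black|=3
Step 2: on WHITE (2,1): turn R to N, flip to black, move to (1,1). |black|=4
Step 3: on WHITE (1,1): turn R to E, flip to black, move to (1,2). |black|=5
Step 4: on WHITE (1,2): turn R to S, flip to black, move to (2,2). |black|=6
Step 5: on BLACK (2,2): turn L to E, flip to white, move to (2,3). |black|=5
Step 6: on WHITE (2,3): turn R to S, flip to black, move to (3,3). |black|=6
Step 7: on WHITE (3,3): turn R to W, flip to black, move to (3,2). |black|=7
Step 8: on WHITE (3,2): turn R to N, flip to black, move to (2,2). |black|=8
Step 9: on WHITE (2,2): turn R to E, flip to black, move to (2,3). |black|=9
Step 10: on BLACK (2,3): turn L to N, flip to white, move to (1,3). |black|=8
Step 11: on WHITE (1,3): turn R to E, flip to black, move to (1,4). |black|=9
Step 12: on WHITE (1,4): turn R to S, flip to black, move to (2,4). |black|=10
Step 13: on WHITE (2,4): turn R to W, flip to black, move to (2,3). |black|=11
Step 14: on WHITE (2,3): turn R to N, flip to black, move to (1,3). |black|=12
Step 15: on BLACK (1,3): turn L to W, flip to white, move to (1,2). |black|=11
Step 16: on BLACK (1,2): turn L to S, flip to white, move to (2,2). |black|=10
Step 17: on BLACK (2,2): turn L to E, flip to white, move to (2,3). |black|=9
Step 18: on BLACK (2,3): turn L to N, flip to white, move to (1,3). |black|=8

Answer: 1 3 N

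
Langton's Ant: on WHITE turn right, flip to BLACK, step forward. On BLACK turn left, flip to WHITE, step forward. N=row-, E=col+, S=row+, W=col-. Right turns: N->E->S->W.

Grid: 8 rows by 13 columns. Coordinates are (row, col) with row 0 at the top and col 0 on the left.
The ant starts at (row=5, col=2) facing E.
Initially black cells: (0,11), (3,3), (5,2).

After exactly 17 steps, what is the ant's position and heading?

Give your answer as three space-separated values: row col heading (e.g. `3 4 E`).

Step 1: on BLACK (5,2): turn L to N, flip to white, move to (4,2). |black|=2
Step 2: on WHITE (4,2): turn R to E, flip to black, move to (4,3). |black|=3
Step 3: on WHITE (4,3): turn R to S, flip to black, move to (5,3). |black|=4
Step 4: on WHITE (5,3): turn R to W, flip to black, move to (5,2). |black|=5
Step 5: on WHITE (5,2): turn R to N, flip to black, move to (4,2). |black|=6
Step 6: on BLACK (4,2): turn L to W, flip to white, move to (4,1). |black|=5
Step 7: on WHITE (4,1): turn R to N, flip to black, move to (3,1). |black|=6
Step 8: on WHITE (3,1): turn R to E, flip to black, move to (3,2). |black|=7
Step 9: on WHITE (3,2): turn R to S, flip to black, move to (4,2). |black|=8
Step 10: on WHITE (4,2): turn R to W, flip to black, move to (4,1). |black|=9
Step 11: on BLACK (4,1): turn L to S, flip to white, move to (5,1). |black|=8
Step 12: on WHITE (5,1): turn R to W, flip to black, move to (5,0). |black|=9
Step 13: on WHITE (5,0): turn R to N, flip to black, move to (4,0). |black|=10
Step 14: on WHITE (4,0): turn R to E, flip to black, move to (4,1). |black|=11
Step 15: on WHITE (4,1): turn R to S, flip to black, move to (5,1). |black|=12
Step 16: on BLACK (5,1): turn L to E, flip to white, move to (5,2). |black|=11
Step 17: on BLACK (5,2): turn L to N, flip to white, move to (4,2). |black|=10

Answer: 4 2 N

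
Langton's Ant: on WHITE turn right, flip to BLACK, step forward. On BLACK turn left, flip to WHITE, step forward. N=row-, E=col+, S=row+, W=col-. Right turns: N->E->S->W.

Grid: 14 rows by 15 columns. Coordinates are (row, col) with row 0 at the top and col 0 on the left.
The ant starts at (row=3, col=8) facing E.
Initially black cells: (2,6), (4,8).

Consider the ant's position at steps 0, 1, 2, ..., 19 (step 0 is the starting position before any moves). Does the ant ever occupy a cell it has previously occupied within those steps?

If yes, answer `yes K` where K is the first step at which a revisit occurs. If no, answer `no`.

Step 1: on WHITE (3,8): turn R to S, flip to black, move to (4,8). |black|=3 — new cell
Step 2: on BLACK (4,8): turn L to E, flip to white, move to (4,9). |black|=2 — new cell
Step 3: on WHITE (4,9): turn R to S, flip to black, move to (5,9). |black|=3 — new cell
Step 4: on WHITE (5,9): turn R to W, flip to black, move to (5,8). |black|=4 — new cell
Step 5: on WHITE (5,8): turn R to N, flip to black, move to (4,8). |black|=5 — REVISIT

Answer: yes 5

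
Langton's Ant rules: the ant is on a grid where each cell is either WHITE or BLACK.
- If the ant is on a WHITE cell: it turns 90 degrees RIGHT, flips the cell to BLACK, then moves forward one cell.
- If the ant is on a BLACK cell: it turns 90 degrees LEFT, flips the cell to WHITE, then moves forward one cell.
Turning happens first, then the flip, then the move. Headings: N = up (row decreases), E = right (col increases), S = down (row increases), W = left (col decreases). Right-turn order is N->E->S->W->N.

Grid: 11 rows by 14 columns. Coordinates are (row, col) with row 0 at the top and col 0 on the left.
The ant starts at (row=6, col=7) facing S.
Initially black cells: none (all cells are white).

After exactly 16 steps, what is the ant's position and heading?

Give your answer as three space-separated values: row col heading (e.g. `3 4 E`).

Answer: 6 7 S

Derivation:
Step 1: on WHITE (6,7): turn R to W, flip to black, move to (6,6). |black|=1
Step 2: on WHITE (6,6): turn R to N, flip to black, move to (5,6). |black|=2
Step 3: on WHITE (5,6): turn R to E, flip to black, move to (5,7). |black|=3
Step 4: on WHITE (5,7): turn R to S, flip to black, move to (6,7). |black|=4
Step 5: on BLACK (6,7): turn L to E, flip to white, move to (6,8). |black|=3
Step 6: on WHITE (6,8): turn R to S, flip to black, move to (7,8). |black|=4
Step 7: on WHITE (7,8): turn R to W, flip to black, move to (7,7). |black|=5
Step 8: on WHITE (7,7): turn R to N, flip to black, move to (6,7). |black|=6
Step 9: on WHITE (6,7): turn R to E, flip to black, move to (6,8). |black|=7
Step 10: on BLACK (6,8): turn L to N, flip to white, move to (5,8). |black|=6
Step 11: on WHITE (5,8): turn R to E, flip to black, move to (5,9). |black|=7
Step 12: on WHITE (5,9): turn R to S, flip to black, move to (6,9). |black|=8
Step 13: on WHITE (6,9): turn R to W, flip to black, move to (6,8). |black|=9
Step 14: on WHITE (6,8): turn R to N, flip to black, move to (5,8). |black|=10
Step 15: on BLACK (5,8): turn L to W, flip to white, move to (5,7). |black|=9
Step 16: on BLACK (5,7): turn L to S, flip to white, move to (6,7). |black|=8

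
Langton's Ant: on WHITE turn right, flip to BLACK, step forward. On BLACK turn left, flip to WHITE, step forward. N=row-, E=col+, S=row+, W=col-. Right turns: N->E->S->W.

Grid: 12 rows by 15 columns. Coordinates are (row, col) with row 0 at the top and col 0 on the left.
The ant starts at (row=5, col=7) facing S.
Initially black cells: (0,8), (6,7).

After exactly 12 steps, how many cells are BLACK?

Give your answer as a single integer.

Step 1: on WHITE (5,7): turn R to W, flip to black, move to (5,6). |black|=3
Step 2: on WHITE (5,6): turn R to N, flip to black, move to (4,6). |black|=4
Step 3: on WHITE (4,6): turn R to E, flip to black, move to (4,7). |black|=5
Step 4: on WHITE (4,7): turn R to S, flip to black, move to (5,7). |black|=6
Step 5: on BLACK (5,7): turn L to E, flip to white, move to (5,8). |black|=5
Step 6: on WHITE (5,8): turn R to S, flip to black, move to (6,8). |black|=6
Step 7: on WHITE (6,8): turn R to W, flip to black, move to (6,7). |black|=7
Step 8: on BLACK (6,7): turn L to S, flip to white, move to (7,7). |black|=6
Step 9: on WHITE (7,7): turn R to W, flip to black, move to (7,6). |black|=7
Step 10: on WHITE (7,6): turn R to N, flip to black, move to (6,6). |black|=8
Step 11: on WHITE (6,6): turn R to E, flip to black, move to (6,7). |black|=9
Step 12: on WHITE (6,7): turn R to S, flip to black, move to (7,7). |black|=10

Answer: 10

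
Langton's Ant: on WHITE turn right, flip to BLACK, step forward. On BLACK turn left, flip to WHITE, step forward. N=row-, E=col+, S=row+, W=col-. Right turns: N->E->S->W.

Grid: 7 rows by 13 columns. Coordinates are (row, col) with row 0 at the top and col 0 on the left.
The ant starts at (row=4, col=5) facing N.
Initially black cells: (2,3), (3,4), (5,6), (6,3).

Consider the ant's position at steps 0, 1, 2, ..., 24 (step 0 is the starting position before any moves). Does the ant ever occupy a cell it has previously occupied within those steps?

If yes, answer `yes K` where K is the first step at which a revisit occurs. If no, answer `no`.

Answer: yes 6

Derivation:
Step 1: on WHITE (4,5): turn R to E, flip to black, move to (4,6). |black|=5 — new cell
Step 2: on WHITE (4,6): turn R to S, flip to black, move to (5,6). |black|=6 — new cell
Step 3: on BLACK (5,6): turn L to E, flip to white, move to (5,7). |black|=5 — new cell
Step 4: on WHITE (5,7): turn R to S, flip to black, move to (6,7). |black|=6 — new cell
Step 5: on WHITE (6,7): turn R to W, flip to black, move to (6,6). |black|=7 — new cell
Step 6: on WHITE (6,6): turn R to N, flip to black, move to (5,6). |black|=8 — REVISIT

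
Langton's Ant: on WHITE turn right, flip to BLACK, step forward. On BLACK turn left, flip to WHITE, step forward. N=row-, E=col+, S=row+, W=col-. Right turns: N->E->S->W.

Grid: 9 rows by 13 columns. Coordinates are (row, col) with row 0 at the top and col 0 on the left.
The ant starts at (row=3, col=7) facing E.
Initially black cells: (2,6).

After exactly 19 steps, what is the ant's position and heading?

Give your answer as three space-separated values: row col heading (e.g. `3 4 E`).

Answer: 1 8 N

Derivation:
Step 1: on WHITE (3,7): turn R to S, flip to black, move to (4,7). |black|=2
Step 2: on WHITE (4,7): turn R to W, flip to black, move to (4,6). |black|=3
Step 3: on WHITE (4,6): turn R to N, flip to black, move to (3,6). |black|=4
Step 4: on WHITE (3,6): turn R to E, flip to black, move to (3,7). |black|=5
Step 5: on BLACK (3,7): turn L to N, flip to white, move to (2,7). |black|=4
Step 6: on WHITE (2,7): turn R to E, flip to black, move to (2,8). |black|=5
Step 7: on WHITE (2,8): turn R to S, flip to black, move to (3,8). |black|=6
Step 8: on WHITE (3,8): turn R to W, flip to black, move to (3,7). |black|=7
Step 9: on WHITE (3,7): turn R to N, flip to black, move to (2,7). |black|=8
Step 10: on BLACK (2,7): turn L to W, flip to white, move to (2,6). |black|=7
Step 11: on BLACK (2,6): turn L to S, flip to white, move to (3,6). |black|=6
Step 12: on BLACK (3,6): turn L to E, flip to white, move to (3,7). |black|=5
Step 13: on BLACK (3,7): turn L to N, flip to white, move to (2,7). |black|=4
Step 14: on WHITE (2,7): turn R to E, flip to black, move to (2,8). |black|=5
Step 15: on BLACK (2,8): turn L to N, flip to white, move to (1,8). |black|=4
Step 16: on WHITE (1,8): turn R to E, flip to black, move to (1,9). |black|=5
Step 17: on WHITE (1,9): turn R to S, flip to black, move to (2,9). |black|=6
Step 18: on WHITE (2,9): turn R to W, flip to black, move to (2,8). |black|=7
Step 19: on WHITE (2,8): turn R to N, flip to black, move to (1,8). |black|=8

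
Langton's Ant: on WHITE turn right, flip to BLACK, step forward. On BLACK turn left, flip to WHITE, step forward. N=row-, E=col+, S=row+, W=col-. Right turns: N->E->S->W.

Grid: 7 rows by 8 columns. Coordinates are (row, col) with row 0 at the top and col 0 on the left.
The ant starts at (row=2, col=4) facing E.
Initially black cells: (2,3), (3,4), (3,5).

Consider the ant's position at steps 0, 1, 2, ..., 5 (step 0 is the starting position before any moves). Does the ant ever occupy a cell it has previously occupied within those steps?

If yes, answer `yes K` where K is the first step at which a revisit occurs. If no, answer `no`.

Step 1: on WHITE (2,4): turn R to S, flip to black, move to (3,4). |black|=4 — new cell
Step 2: on BLACK (3,4): turn L to E, flip to white, move to (3,5). |black|=3 — new cell
Step 3: on BLACK (3,5): turn L to N, flip to white, move to (2,5). |black|=2 — new cell
Step 4: on WHITE (2,5): turn R to E, flip to black, move to (2,6). |black|=3 — new cell
Step 5: on WHITE (2,6): turn R to S, flip to black, move to (3,6). |black|=4 — new cell
No revisit within 5 steps.

Answer: no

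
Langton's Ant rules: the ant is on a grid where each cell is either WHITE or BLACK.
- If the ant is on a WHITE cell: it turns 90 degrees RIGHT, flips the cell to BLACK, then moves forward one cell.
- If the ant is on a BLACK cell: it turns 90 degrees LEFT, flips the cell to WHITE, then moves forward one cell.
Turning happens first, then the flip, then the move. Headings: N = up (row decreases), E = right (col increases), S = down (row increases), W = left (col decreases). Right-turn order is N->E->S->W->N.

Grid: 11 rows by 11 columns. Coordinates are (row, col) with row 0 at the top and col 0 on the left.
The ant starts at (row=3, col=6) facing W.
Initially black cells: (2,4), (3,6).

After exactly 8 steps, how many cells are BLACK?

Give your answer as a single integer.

Answer: 6

Derivation:
Step 1: on BLACK (3,6): turn L to S, flip to white, move to (4,6). |black|=1
Step 2: on WHITE (4,6): turn R to W, flip to black, move to (4,5). |black|=2
Step 3: on WHITE (4,5): turn R to N, flip to black, move to (3,5). |black|=3
Step 4: on WHITE (3,5): turn R to E, flip to black, move to (3,6). |black|=4
Step 5: on WHITE (3,6): turn R to S, flip to black, move to (4,6). |black|=5
Step 6: on BLACK (4,6): turn L to E, flip to white, move to (4,7). |black|=4
Step 7: on WHITE (4,7): turn R to S, flip to black, move to (5,7). |black|=5
Step 8: on WHITE (5,7): turn R to W, flip to black, move to (5,6). |black|=6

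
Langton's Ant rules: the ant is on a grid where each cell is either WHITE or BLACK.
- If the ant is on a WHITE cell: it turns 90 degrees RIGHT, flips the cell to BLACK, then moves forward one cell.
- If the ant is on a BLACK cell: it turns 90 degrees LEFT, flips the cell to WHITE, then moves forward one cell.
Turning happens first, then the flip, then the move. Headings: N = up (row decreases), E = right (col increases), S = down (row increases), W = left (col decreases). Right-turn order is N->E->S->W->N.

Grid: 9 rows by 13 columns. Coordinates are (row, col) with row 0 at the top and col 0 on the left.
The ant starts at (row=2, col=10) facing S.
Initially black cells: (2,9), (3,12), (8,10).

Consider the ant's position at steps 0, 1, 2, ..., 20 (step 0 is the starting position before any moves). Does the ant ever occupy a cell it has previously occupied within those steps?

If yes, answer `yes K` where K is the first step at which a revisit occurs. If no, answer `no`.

Answer: yes 5

Derivation:
Step 1: on WHITE (2,10): turn R to W, flip to black, move to (2,9). |black|=4 — new cell
Step 2: on BLACK (2,9): turn L to S, flip to white, move to (3,9). |black|=3 — new cell
Step 3: on WHITE (3,9): turn R to W, flip to black, move to (3,8). |black|=4 — new cell
Step 4: on WHITE (3,8): turn R to N, flip to black, move to (2,8). |black|=5 — new cell
Step 5: on WHITE (2,8): turn R to E, flip to black, move to (2,9). |black|=6 — REVISIT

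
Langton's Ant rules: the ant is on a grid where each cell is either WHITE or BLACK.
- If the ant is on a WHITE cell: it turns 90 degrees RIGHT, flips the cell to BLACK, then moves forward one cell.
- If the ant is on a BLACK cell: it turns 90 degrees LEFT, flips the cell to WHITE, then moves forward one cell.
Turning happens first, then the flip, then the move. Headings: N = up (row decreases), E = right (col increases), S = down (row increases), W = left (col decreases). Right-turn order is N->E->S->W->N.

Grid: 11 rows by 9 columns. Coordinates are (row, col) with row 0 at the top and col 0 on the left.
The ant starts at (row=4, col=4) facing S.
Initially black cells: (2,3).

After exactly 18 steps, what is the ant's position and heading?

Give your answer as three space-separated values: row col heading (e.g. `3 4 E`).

Step 1: on WHITE (4,4): turn R to W, flip to black, move to (4,3). |black|=2
Step 2: on WHITE (4,3): turn R to N, flip to black, move to (3,3). |black|=3
Step 3: on WHITE (3,3): turn R to E, flip to black, move to (3,4). |black|=4
Step 4: on WHITE (3,4): turn R to S, flip to black, move to (4,4). |black|=5
Step 5: on BLACK (4,4): turn L to E, flip to white, move to (4,5). |black|=4
Step 6: on WHITE (4,5): turn R to S, flip to black, move to (5,5). |black|=5
Step 7: on WHITE (5,5): turn R to W, flip to black, move to (5,4). |black|=6
Step 8: on WHITE (5,4): turn R to N, flip to black, move to (4,4). |black|=7
Step 9: on WHITE (4,4): turn R to E, flip to black, move to (4,5). |black|=8
Step 10: on BLACK (4,5): turn L to N, flip to white, move to (3,5). |black|=7
Step 11: on WHITE (3,5): turn R to E, flip to black, move to (3,6). |black|=8
Step 12: on WHITE (3,6): turn R to S, flip to black, move to (4,6). |black|=9
Step 13: on WHITE (4,6): turn R to W, flip to black, move to (4,5). |black|=10
Step 14: on WHITE (4,5): turn R to N, flip to black, move to (3,5). |black|=11
Step 15: on BLACK (3,5): turn L to W, flip to white, move to (3,4). |black|=10
Step 16: on BLACK (3,4): turn L to S, flip to white, move to (4,4). |black|=9
Step 17: on BLACK (4,4): turn L to E, flip to white, move to (4,5). |black|=8
Step 18: on BLACK (4,5): turn L to N, flip to white, move to (3,5). |black|=7

Answer: 3 5 N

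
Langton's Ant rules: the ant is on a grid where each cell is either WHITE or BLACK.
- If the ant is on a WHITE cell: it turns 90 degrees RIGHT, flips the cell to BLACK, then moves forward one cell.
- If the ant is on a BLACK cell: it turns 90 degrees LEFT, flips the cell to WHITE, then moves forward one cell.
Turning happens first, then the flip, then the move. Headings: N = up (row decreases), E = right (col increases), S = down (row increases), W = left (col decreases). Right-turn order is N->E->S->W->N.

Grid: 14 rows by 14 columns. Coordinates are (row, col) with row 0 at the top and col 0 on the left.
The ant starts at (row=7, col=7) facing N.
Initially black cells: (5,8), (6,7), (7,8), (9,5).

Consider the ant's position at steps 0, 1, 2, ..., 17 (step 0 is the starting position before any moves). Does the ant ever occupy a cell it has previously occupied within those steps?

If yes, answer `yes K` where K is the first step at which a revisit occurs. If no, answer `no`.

Answer: yes 5

Derivation:
Step 1: on WHITE (7,7): turn R to E, flip to black, move to (7,8). |black|=5 — new cell
Step 2: on BLACK (7,8): turn L to N, flip to white, move to (6,8). |black|=4 — new cell
Step 3: on WHITE (6,8): turn R to E, flip to black, move to (6,9). |black|=5 — new cell
Step 4: on WHITE (6,9): turn R to S, flip to black, move to (7,9). |black|=6 — new cell
Step 5: on WHITE (7,9): turn R to W, flip to black, move to (7,8). |black|=7 — REVISIT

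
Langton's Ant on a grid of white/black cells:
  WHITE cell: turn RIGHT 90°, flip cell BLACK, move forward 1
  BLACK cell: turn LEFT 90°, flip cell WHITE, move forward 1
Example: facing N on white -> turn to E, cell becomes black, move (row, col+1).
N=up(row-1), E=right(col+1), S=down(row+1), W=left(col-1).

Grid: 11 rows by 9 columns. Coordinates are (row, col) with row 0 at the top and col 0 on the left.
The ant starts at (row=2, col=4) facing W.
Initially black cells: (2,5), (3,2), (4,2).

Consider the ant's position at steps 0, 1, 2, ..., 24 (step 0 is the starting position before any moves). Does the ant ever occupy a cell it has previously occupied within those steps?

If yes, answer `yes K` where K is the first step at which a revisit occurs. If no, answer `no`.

Step 1: on WHITE (2,4): turn R to N, flip to black, move to (1,4). |black|=4 — new cell
Step 2: on WHITE (1,4): turn R to E, flip to black, move to (1,5). |black|=5 — new cell
Step 3: on WHITE (1,5): turn R to S, flip to black, move to (2,5). |black|=6 — new cell
Step 4: on BLACK (2,5): turn L to E, flip to white, move to (2,6). |black|=5 — new cell
Step 5: on WHITE (2,6): turn R to S, flip to black, move to (3,6). |black|=6 — new cell
Step 6: on WHITE (3,6): turn R to W, flip to black, move to (3,5). |black|=7 — new cell
Step 7: on WHITE (3,5): turn R to N, flip to black, move to (2,5). |black|=8 — REVISIT

Answer: yes 7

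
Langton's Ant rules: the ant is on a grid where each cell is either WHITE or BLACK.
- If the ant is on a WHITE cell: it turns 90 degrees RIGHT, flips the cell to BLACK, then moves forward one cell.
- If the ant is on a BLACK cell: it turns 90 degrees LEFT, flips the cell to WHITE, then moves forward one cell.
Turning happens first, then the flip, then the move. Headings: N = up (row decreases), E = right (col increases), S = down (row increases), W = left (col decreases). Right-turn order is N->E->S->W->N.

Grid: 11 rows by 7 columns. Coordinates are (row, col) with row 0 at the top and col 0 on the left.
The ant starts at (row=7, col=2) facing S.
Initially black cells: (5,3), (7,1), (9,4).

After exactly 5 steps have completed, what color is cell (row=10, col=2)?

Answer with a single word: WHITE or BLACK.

Step 1: on WHITE (7,2): turn R to W, flip to black, move to (7,1). |black|=4
Step 2: on BLACK (7,1): turn L to S, flip to white, move to (8,1). |black|=3
Step 3: on WHITE (8,1): turn R to W, flip to black, move to (8,0). |black|=4
Step 4: on WHITE (8,0): turn R to N, flip to black, move to (7,0). |black|=5
Step 5: on WHITE (7,0): turn R to E, flip to black, move to (7,1). |black|=6

Answer: WHITE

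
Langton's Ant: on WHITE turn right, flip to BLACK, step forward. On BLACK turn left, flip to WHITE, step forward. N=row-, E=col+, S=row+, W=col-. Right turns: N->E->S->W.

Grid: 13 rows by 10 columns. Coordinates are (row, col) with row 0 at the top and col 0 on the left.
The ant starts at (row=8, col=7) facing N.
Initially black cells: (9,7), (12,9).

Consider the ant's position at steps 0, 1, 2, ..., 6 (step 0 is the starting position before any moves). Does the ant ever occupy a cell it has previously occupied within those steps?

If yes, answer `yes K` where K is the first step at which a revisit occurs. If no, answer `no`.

Answer: no

Derivation:
Step 1: on WHITE (8,7): turn R to E, flip to black, move to (8,8). |black|=3 — new cell
Step 2: on WHITE (8,8): turn R to S, flip to black, move to (9,8). |black|=4 — new cell
Step 3: on WHITE (9,8): turn R to W, flip to black, move to (9,7). |black|=5 — new cell
Step 4: on BLACK (9,7): turn L to S, flip to white, move to (10,7). |black|=4 — new cell
Step 5: on WHITE (10,7): turn R to W, flip to black, move to (10,6). |black|=5 — new cell
Step 6: on WHITE (10,6): turn R to N, flip to black, move to (9,6). |black|=6 — new cell
No revisit within 6 steps.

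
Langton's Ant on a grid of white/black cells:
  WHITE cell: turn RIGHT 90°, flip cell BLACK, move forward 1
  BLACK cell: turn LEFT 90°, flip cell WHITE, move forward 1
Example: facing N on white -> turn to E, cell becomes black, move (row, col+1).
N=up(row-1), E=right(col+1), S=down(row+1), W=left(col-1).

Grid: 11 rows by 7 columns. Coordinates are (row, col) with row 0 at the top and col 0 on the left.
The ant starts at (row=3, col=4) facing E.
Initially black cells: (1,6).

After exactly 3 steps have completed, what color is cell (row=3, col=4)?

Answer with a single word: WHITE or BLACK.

Step 1: on WHITE (3,4): turn R to S, flip to black, move to (4,4). |black|=2
Step 2: on WHITE (4,4): turn R to W, flip to black, move to (4,3). |black|=3
Step 3: on WHITE (4,3): turn R to N, flip to black, move to (3,3). |black|=4

Answer: BLACK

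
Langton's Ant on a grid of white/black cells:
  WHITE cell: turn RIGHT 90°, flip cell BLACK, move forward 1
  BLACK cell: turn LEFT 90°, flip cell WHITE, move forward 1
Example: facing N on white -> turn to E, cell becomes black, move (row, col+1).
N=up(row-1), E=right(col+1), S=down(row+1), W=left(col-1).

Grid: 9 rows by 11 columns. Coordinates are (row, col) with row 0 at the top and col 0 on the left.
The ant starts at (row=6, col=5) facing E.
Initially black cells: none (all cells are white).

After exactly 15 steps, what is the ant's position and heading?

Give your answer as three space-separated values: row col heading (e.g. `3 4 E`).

Step 1: on WHITE (6,5): turn R to S, flip to black, move to (7,5). |black|=1
Step 2: on WHITE (7,5): turn R to W, flip to black, move to (7,4). |black|=2
Step 3: on WHITE (7,4): turn R to N, flip to black, move to (6,4). |black|=3
Step 4: on WHITE (6,4): turn R to E, flip to black, move to (6,5). |black|=4
Step 5: on BLACK (6,5): turn L to N, flip to white, move to (5,5). |black|=3
Step 6: on WHITE (5,5): turn R to E, flip to black, move to (5,6). |black|=4
Step 7: on WHITE (5,6): turn R to S, flip to black, move to (6,6). |black|=5
Step 8: on WHITE (6,6): turn R to W, flip to black, move to (6,5). |black|=6
Step 9: on WHITE (6,5): turn R to N, flip to black, move to (5,5). |black|=7
Step 10: on BLACK (5,5): turn L to W, flip to white, move to (5,4). |black|=6
Step 11: on WHITE (5,4): turn R to N, flip to black, move to (4,4). |black|=7
Step 12: on WHITE (4,4): turn R to E, flip to black, move to (4,5). |black|=8
Step 13: on WHITE (4,5): turn R to S, flip to black, move to (5,5). |black|=9
Step 14: on WHITE (5,5): turn R to W, flip to black, move to (5,4). |black|=10
Step 15: on BLACK (5,4): turn L to S, flip to white, move to (6,4). |black|=9

Answer: 6 4 S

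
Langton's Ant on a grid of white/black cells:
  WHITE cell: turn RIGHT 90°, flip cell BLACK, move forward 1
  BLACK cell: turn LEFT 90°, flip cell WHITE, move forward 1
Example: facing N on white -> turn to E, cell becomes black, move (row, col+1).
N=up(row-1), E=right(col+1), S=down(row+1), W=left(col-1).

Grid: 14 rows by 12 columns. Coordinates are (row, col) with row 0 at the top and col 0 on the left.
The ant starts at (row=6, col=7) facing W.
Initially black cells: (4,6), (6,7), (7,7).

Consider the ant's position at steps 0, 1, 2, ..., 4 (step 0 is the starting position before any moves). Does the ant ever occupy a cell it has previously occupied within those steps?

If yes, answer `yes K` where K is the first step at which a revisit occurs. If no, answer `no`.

Answer: no

Derivation:
Step 1: on BLACK (6,7): turn L to S, flip to white, move to (7,7). |black|=2 — new cell
Step 2: on BLACK (7,7): turn L to E, flip to white, move to (7,8). |black|=1 — new cell
Step 3: on WHITE (7,8): turn R to S, flip to black, move to (8,8). |black|=2 — new cell
Step 4: on WHITE (8,8): turn R to W, flip to black, move to (8,7). |black|=3 — new cell
No revisit within 4 steps.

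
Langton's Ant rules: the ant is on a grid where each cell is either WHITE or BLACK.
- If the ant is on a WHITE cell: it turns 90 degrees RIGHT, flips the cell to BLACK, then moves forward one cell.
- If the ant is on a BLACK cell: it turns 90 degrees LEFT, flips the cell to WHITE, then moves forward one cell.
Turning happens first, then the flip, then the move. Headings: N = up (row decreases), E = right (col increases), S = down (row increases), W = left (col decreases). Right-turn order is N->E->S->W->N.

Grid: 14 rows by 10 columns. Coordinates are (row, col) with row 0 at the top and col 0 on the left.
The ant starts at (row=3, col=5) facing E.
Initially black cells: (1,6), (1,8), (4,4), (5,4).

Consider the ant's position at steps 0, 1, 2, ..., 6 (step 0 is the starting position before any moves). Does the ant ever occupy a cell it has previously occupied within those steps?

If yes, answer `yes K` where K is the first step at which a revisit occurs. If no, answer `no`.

Answer: no

Derivation:
Step 1: on WHITE (3,5): turn R to S, flip to black, move to (4,5). |black|=5 — new cell
Step 2: on WHITE (4,5): turn R to W, flip to black, move to (4,4). |black|=6 — new cell
Step 3: on BLACK (4,4): turn L to S, flip to white, move to (5,4). |black|=5 — new cell
Step 4: on BLACK (5,4): turn L to E, flip to white, move to (5,5). |black|=4 — new cell
Step 5: on WHITE (5,5): turn R to S, flip to black, move to (6,5). |black|=5 — new cell
Step 6: on WHITE (6,5): turn R to W, flip to black, move to (6,4). |black|=6 — new cell
No revisit within 6 steps.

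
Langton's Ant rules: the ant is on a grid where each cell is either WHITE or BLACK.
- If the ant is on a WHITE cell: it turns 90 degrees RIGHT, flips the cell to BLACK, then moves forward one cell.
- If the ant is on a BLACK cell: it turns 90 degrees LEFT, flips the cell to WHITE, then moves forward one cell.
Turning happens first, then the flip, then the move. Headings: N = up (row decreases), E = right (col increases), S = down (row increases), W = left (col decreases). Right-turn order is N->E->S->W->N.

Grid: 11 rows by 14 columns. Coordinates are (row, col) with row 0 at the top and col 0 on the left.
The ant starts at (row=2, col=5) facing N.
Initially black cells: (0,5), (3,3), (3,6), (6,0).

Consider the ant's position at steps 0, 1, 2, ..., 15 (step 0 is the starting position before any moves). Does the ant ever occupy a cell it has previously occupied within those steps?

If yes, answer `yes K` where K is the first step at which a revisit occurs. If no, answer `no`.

Step 1: on WHITE (2,5): turn R to E, flip to black, move to (2,6). |black|=5 — new cell
Step 2: on WHITE (2,6): turn R to S, flip to black, move to (3,6). |black|=6 — new cell
Step 3: on BLACK (3,6): turn L to E, flip to white, move to (3,7). |black|=5 — new cell
Step 4: on WHITE (3,7): turn R to S, flip to black, move to (4,7). |black|=6 — new cell
Step 5: on WHITE (4,7): turn R to W, flip to black, move to (4,6). |black|=7 — new cell
Step 6: on WHITE (4,6): turn R to N, flip to black, move to (3,6). |black|=8 — REVISIT

Answer: yes 6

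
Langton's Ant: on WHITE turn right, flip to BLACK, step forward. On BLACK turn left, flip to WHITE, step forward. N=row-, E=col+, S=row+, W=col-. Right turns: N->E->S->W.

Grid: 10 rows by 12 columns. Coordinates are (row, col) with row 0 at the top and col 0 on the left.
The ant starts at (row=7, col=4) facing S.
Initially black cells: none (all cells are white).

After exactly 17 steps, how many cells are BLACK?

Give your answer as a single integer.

Answer: 7

Derivation:
Step 1: on WHITE (7,4): turn R to W, flip to black, move to (7,3). |black|=1
Step 2: on WHITE (7,3): turn R to N, flip to black, move to (6,3). |black|=2
Step 3: on WHITE (6,3): turn R to E, flip to black, move to (6,4). |black|=3
Step 4: on WHITE (6,4): turn R to S, flip to black, move to (7,4). |black|=4
Step 5: on BLACK (7,4): turn L to E, flip to white, move to (7,5). |black|=3
Step 6: on WHITE (7,5): turn R to S, flip to black, move to (8,5). |black|=4
Step 7: on WHITE (8,5): turn R to W, flip to black, move to (8,4). |black|=5
Step 8: on WHITE (8,4): turn R to N, flip to black, move to (7,4). |black|=6
Step 9: on WHITE (7,4): turn R to E, flip to black, move to (7,5). |black|=7
Step 10: on BLACK (7,5): turn L to N, flip to white, move to (6,5). |black|=6
Step 11: on WHITE (6,5): turn R to E, flip to black, move to (6,6). |black|=7
Step 12: on WHITE (6,6): turn R to S, flip to black, move to (7,6). |black|=8
Step 13: on WHITE (7,6): turn R to W, flip to black, move to (7,5). |black|=9
Step 14: on WHITE (7,5): turn R to N, flip to black, move to (6,5). |black|=10
Step 15: on BLACK (6,5): turn L to W, flip to white, move to (6,4). |black|=9
Step 16: on BLACK (6,4): turn L to S, flip to white, move to (7,4). |black|=8
Step 17: on BLACK (7,4): turn L to E, flip to white, move to (7,5). |black|=7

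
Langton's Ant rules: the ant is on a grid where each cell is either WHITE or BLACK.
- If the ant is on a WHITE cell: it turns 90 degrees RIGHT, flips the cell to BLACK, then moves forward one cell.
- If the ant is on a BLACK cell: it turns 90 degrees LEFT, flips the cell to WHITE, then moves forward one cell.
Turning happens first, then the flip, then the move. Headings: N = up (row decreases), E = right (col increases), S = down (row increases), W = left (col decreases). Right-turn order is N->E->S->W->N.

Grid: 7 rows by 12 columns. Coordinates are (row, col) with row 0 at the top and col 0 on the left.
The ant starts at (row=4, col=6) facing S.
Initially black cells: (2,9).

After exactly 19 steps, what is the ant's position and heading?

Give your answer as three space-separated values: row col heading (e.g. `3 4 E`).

Step 1: on WHITE (4,6): turn R to W, flip to black, move to (4,5). |black|=2
Step 2: on WHITE (4,5): turn R to N, flip to black, move to (3,5). |black|=3
Step 3: on WHITE (3,5): turn R to E, flip to black, move to (3,6). |black|=4
Step 4: on WHITE (3,6): turn R to S, flip to black, move to (4,6). |black|=5
Step 5: on BLACK (4,6): turn L to E, flip to white, move to (4,7). |black|=4
Step 6: on WHITE (4,7): turn R to S, flip to black, move to (5,7). |black|=5
Step 7: on WHITE (5,7): turn R to W, flip to black, move to (5,6). |black|=6
Step 8: on WHITE (5,6): turn R to N, flip to black, move to (4,6). |black|=7
Step 9: on WHITE (4,6): turn R to E, flip to black, move to (4,7). |black|=8
Step 10: on BLACK (4,7): turn L to N, flip to white, move to (3,7). |black|=7
Step 11: on WHITE (3,7): turn R to E, flip to black, move to (3,8). |black|=8
Step 12: on WHITE (3,8): turn R to S, flip to black, move to (4,8). |black|=9
Step 13: on WHITE (4,8): turn R to W, flip to black, move to (4,7). |black|=10
Step 14: on WHITE (4,7): turn R to N, flip to black, move to (3,7). |black|=11
Step 15: on BLACK (3,7): turn L to W, flip to white, move to (3,6). |black|=10
Step 16: on BLACK (3,6): turn L to S, flip to white, move to (4,6). |black|=9
Step 17: on BLACK (4,6): turn L to E, flip to white, move to (4,7). |black|=8
Step 18: on BLACK (4,7): turn L to N, flip to white, move to (3,7). |black|=7
Step 19: on WHITE (3,7): turn R to E, flip to black, move to (3,8). |black|=8

Answer: 3 8 E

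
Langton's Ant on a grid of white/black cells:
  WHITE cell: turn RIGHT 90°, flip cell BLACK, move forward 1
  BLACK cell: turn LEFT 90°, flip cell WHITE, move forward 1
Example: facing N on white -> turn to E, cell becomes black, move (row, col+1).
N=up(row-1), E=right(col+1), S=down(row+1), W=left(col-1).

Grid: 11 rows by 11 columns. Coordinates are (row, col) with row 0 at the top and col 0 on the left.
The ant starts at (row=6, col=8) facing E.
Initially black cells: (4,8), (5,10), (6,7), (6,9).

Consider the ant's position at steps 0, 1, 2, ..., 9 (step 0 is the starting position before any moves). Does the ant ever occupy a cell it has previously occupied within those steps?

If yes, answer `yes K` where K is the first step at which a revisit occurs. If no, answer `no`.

Step 1: on WHITE (6,8): turn R to S, flip to black, move to (7,8). |black|=5 — new cell
Step 2: on WHITE (7,8): turn R to W, flip to black, move to (7,7). |black|=6 — new cell
Step 3: on WHITE (7,7): turn R to N, flip to black, move to (6,7). |black|=7 — new cell
Step 4: on BLACK (6,7): turn L to W, flip to white, move to (6,6). |black|=6 — new cell
Step 5: on WHITE (6,6): turn R to N, flip to black, move to (5,6). |black|=7 — new cell
Step 6: on WHITE (5,6): turn R to E, flip to black, move to (5,7). |black|=8 — new cell
Step 7: on WHITE (5,7): turn R to S, flip to black, move to (6,7). |black|=9 — REVISIT

Answer: yes 7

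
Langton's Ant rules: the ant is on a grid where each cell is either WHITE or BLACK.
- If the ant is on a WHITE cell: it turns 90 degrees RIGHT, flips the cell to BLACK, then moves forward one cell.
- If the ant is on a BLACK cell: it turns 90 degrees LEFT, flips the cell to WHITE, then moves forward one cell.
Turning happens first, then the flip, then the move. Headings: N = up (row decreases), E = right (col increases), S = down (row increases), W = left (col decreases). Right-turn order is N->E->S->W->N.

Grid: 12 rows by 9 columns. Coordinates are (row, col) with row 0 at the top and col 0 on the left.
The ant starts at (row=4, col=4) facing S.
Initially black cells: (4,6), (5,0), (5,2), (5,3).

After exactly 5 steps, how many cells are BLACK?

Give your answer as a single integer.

Step 1: on WHITE (4,4): turn R to W, flip to black, move to (4,3). |black|=5
Step 2: on WHITE (4,3): turn R to N, flip to black, move to (3,3). |black|=6
Step 3: on WHITE (3,3): turn R to E, flip to black, move to (3,4). |black|=7
Step 4: on WHITE (3,4): turn R to S, flip to black, move to (4,4). |black|=8
Step 5: on BLACK (4,4): turn L to E, flip to white, move to (4,5). |black|=7

Answer: 7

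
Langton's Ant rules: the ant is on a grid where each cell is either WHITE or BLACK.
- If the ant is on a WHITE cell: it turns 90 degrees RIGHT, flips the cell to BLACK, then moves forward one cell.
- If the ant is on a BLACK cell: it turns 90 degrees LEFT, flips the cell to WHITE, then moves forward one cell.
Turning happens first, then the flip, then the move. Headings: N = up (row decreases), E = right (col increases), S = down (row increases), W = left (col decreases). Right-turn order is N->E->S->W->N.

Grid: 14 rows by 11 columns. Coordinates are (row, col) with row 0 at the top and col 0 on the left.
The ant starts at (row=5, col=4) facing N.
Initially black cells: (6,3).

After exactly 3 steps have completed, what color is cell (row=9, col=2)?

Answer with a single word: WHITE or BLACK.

Step 1: on WHITE (5,4): turn R to E, flip to black, move to (5,5). |black|=2
Step 2: on WHITE (5,5): turn R to S, flip to black, move to (6,5). |black|=3
Step 3: on WHITE (6,5): turn R to W, flip to black, move to (6,4). |black|=4

Answer: WHITE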